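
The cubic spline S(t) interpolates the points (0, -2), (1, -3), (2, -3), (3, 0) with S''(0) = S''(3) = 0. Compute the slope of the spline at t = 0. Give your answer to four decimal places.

Write m_i for S''(x_i). With h_i = 1, 1, 1 and divided differences Δ_i = -1, 0, 3, the continuity of S' gives the tridiagonal system
  1·m_0 + 4·m_1 + 1·m_2 = 6(Δ_1 - Δ_0) = 6
  1·m_1 + 4·m_2 + 1·m_3 = 6(Δ_2 - Δ_1) = 18
Natural end conditions: m_0 = m_3 = 0.
Solving: m_0 = 0, m_1 = 2/5, m_2 = 22/5, m_3 = 0.
On [0, 1], S'(t) = b_0 + 2c_0·t + 3d_0·t² with b_0 = Δ_0 - h_0(2m_0 + m_1)/6 = -16/15, c_0 = m_0/2 = 0, d_0 = (m_1 - m_0)/(6h_0) = 1/15. So S'(0) = -16/15.

-1.0667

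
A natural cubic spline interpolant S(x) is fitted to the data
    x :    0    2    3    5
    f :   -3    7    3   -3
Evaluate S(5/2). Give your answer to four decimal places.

5.4286

With m_i denoting the second derivative at x_i, h_i = 2, 1, 2, and Δ_i = (y_(i+1) − y_i)/h_i = 5, -4, -3:
  2·m_0 + 6·m_1 + 1·m_2 = 6(Δ_1 - Δ_0) = -54
  1·m_1 + 6·m_2 + 2·m_3 = 6(Δ_2 - Δ_1) = 6
Natural end conditions: m_0 = m_3 = 0.
Forward elimination and back-substitution give m_0 = 0, m_1 = -66/7, m_2 = 18/7, m_3 = 0.
On [2, 3], S(x) = 7 - 9/7·(x - 2) - 33/7·(x - 2)² + 2·(x - 2)³.
With (x - 2) = 1/2: S(5/2) = 38/7.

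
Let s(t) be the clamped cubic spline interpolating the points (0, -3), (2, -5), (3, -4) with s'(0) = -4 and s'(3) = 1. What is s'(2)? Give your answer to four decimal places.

Let σ_i = s''(x_i). Step sizes h_i = 2, 1; slopes of the chords Δ_i = (y_(i+1) - y_i)/h_i = -1, 1.
  2·σ_0 + 6·σ_1 + 1·σ_2 = 6(Δ_1 - Δ_0) = 12
Clamped end conditions give two more equations: 2h_0·σ_0 + h_0·σ_1 = 6(Δ_0 - s'(0)) = 18 and h_1·σ_1 + 2h_1·σ_2 = 6(s'(3) - Δ_1) = 0.
Solving the tridiagonal system: σ_0 = 25/6, σ_1 = 2/3, σ_2 = -1/3.
On [2, 3], s'(t) = b_1 + 2c_1·(t - 2) + 3d_1·(t - 2)² with b_1 = Δ_1 - h_1(2σ_1 + σ_2)/6 = 5/6, c_1 = σ_1/2 = 1/3, d_1 = (σ_2 - σ_1)/(6h_1) = -1/6. So s'(2) = 5/6.

0.8333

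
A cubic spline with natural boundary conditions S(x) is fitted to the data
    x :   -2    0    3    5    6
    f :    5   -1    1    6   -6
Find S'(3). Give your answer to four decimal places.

5.1331

Write M_i for S''(x_i). With h_i = 2, 3, 2, 1 and divided differences Δ_i = -3, 2/3, 5/2, -12, the continuity of S' gives the tridiagonal system
  2·M_0 + 10·M_1 + 3·M_2 = 6(Δ_1 - Δ_0) = 22
  3·M_1 + 10·M_2 + 2·M_3 = 6(Δ_2 - Δ_1) = 11
  2·M_2 + 6·M_3 + 1·M_4 = 6(Δ_3 - Δ_2) = -87
Natural end conditions: M_0 = M_4 = 0.
Solving: M_0 = 0, M_1 = 256/253, M_2 = 1002/253, M_3 = -8005/506, M_4 = 0.
On [3, 5], S'(x) = b_2 + 2c_2·(x - 3) + 3d_2·(x - 3)² with b_2 = Δ_2 - h_2(2M_2 + M_3)/6 = 3896/759, c_2 = M_2/2 = 501/253, d_2 = (M_3 - M_2)/(6h_2) = -10009/6072. So S'(3) = 3896/759.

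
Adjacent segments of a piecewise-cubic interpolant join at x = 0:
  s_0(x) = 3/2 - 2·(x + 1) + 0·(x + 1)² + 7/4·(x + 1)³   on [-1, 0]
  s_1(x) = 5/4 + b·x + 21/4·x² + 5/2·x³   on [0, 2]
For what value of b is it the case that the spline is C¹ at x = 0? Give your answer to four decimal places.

3.2500

s_0'(x) = -2 + 0·(x + 1) + 21/4·(x + 1)², so s_0'(0) = 13/4. On the right, s_1'(0) = b, so b = 13/4.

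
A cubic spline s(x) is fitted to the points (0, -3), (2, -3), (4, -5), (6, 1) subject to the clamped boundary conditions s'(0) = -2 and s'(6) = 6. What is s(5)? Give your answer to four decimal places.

-3.4833

Let m_i = s''(x_i). Step sizes h_i = 2, 2, 2; slopes of the chords Δ_i = (y_(i+1) - y_i)/h_i = 0, -1, 3.
  2·m_0 + 8·m_1 + 2·m_2 = 6(Δ_1 - Δ_0) = -6
  2·m_1 + 8·m_2 + 2·m_3 = 6(Δ_2 - Δ_1) = 24
Clamped end conditions give two more equations: 2h_0·m_0 + h_0·m_1 = 6(Δ_0 - s'(0)) = 12 and h_2·m_2 + 2h_2·m_3 = 6(s'(6) - Δ_2) = 18.
Forward elimination and back-substitution give m_0 = 64/15, m_1 = -38/15, m_2 = 43/15, m_3 = 46/15.
On [4, 6], s(x) = -5 + 1/15·(x - 4) + 43/30·(x - 4)² + 1/60·(x - 4)³.
With (x - 4) = 1: s(5) = -209/60.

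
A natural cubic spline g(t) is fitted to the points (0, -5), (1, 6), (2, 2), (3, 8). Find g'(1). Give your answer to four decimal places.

With M_i denoting the second derivative at x_i, h_i = 1, 1, 1, and Δ_i = (y_(i+1) − y_i)/h_i = 11, -4, 6:
  1·M_0 + 4·M_1 + 1·M_2 = 6(Δ_1 - Δ_0) = -90
  1·M_1 + 4·M_2 + 1·M_3 = 6(Δ_2 - Δ_1) = 60
Natural end conditions: M_0 = M_3 = 0.
Forward elimination and back-substitution give M_0 = 0, M_1 = -28, M_2 = 22, M_3 = 0.
On [1, 2], g'(t) = b_1 + 2c_1·(t - 1) + 3d_1·(t - 1)² with b_1 = Δ_1 - h_1(2M_1 + M_2)/6 = 5/3, c_1 = M_1/2 = -14, d_1 = (M_2 - M_1)/(6h_1) = 25/3. So g'(1) = 5/3.

1.6667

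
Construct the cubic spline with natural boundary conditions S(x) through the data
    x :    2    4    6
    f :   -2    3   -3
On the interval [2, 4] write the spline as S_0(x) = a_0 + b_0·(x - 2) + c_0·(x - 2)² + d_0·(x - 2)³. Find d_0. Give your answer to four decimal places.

Let M_i = S''(x_i). Step sizes h_i = 2, 2; slopes of the chords Δ_i = (y_(i+1) - y_i)/h_i = 5/2, -3.
  2·M_0 + 8·M_1 + 2·M_2 = 6(Δ_1 - Δ_0) = -33
Natural end conditions: M_0 = M_2 = 0.
Forward elimination and back-substitution give M_0 = 0, M_1 = -33/8, M_2 = 0.
On [2, 4], with S_0(x) = a_0 + b_0·(x - 2) + c_0·(x - 2)² + d_0·(x - 2)³: c_0 = M_0/2 = 0, d_0 = (M_1 - M_0)/(6h_0) = -11/32, b_0 = Δ_0 - h_0(2M_0 + M_1)/6 = 31/8.

-0.3438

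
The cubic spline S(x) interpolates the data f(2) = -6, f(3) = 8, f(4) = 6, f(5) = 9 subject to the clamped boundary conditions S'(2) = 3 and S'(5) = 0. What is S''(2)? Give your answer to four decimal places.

54.8000

Write M_i for S''(x_i). With h_i = 1, 1, 1 and divided differences Δ_i = 14, -2, 3, the continuity of S' gives the tridiagonal system
  1·M_0 + 4·M_1 + 1·M_2 = 6(Δ_1 - Δ_0) = -96
  1·M_1 + 4·M_2 + 1·M_3 = 6(Δ_2 - Δ_1) = 30
Clamped end conditions give two more equations: 2h_0·M_0 + h_0·M_1 = 6(Δ_0 - S'(2)) = 66 and h_2·M_2 + 2h_2·M_3 = 6(S'(5) - Δ_2) = -18.
Solving the tridiagonal system: M_0 = 274/5, M_1 = -218/5, M_2 = 118/5, M_3 = -104/5.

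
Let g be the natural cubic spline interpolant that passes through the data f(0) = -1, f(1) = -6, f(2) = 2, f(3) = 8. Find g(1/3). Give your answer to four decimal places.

-3.7333

With M_i denoting the second derivative at x_i, h_i = 1, 1, 1, and Δ_i = (y_(i+1) − y_i)/h_i = -5, 8, 6:
  1·M_0 + 4·M_1 + 1·M_2 = 6(Δ_1 - Δ_0) = 78
  1·M_1 + 4·M_2 + 1·M_3 = 6(Δ_2 - Δ_1) = -12
Natural end conditions: M_0 = M_3 = 0.
Hence M_0 = 0, M_1 = 108/5, M_2 = -42/5, M_3 = 0.
On [0, 1], g(x) = -1 - 43/5·x + 0·x² + 18/5·x³.
With x = 1/3: g(1/3) = -56/15.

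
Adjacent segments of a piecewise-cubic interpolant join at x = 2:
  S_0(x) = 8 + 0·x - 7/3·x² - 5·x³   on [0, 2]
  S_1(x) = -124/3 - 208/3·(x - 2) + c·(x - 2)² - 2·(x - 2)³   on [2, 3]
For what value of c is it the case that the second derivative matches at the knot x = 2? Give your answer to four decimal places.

-32.3333

S_0''(x) = -14/3 - 30·x, so S_0''(2) = -194/3. On the right, S_1''(2) = 2c, so c = -97/3.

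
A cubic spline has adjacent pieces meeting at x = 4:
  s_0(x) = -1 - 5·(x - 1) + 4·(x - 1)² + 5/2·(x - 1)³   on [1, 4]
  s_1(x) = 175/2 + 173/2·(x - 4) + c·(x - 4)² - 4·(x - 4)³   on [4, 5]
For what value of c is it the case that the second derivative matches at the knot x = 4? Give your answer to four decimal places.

26.5000

s_0''(x) = 8 + 15·(x - 1), so s_0''(4) = 53. On the right, s_1''(4) = 2c, so c = 53/2.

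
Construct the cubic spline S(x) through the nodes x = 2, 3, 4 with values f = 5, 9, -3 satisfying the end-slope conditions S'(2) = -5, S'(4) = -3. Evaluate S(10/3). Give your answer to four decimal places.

Let M_i = S''(x_i). Step sizes h_i = 1, 1; slopes of the chords Δ_i = (y_(i+1) - y_i)/h_i = 4, -12.
  1·M_0 + 4·M_1 + 1·M_2 = 6(Δ_1 - Δ_0) = -96
Clamped end conditions give two more equations: 2h_0·M_0 + h_0·M_1 = 6(Δ_0 - S'(2)) = 54 and h_1·M_1 + 2h_1·M_2 = 6(S'(4) - Δ_1) = 54.
Solving the tridiagonal system: M_0 = 52, M_1 = -50, M_2 = 52.
On [3, 4], S(x) = 9 - 4·(x - 3) - 25·(x - 3)² + 17·(x - 3)³.
With (x - 3) = 1/3: S(10/3) = 149/27.

5.5185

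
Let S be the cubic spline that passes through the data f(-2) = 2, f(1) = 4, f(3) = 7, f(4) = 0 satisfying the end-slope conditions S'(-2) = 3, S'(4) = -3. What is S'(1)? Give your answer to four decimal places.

2.8684

With σ_i denoting the second derivative at x_i, h_i = 3, 2, 1, and Δ_i = (y_(i+1) − y_i)/h_i = 2/3, 3/2, -7:
  3·σ_0 + 10·σ_1 + 2·σ_2 = 6(Δ_1 - Δ_0) = 5
  2·σ_1 + 6·σ_2 + 1·σ_3 = 6(Δ_2 - Δ_1) = -51
Clamped end conditions give two more equations: 2h_0·σ_0 + h_0·σ_1 = 6(Δ_0 - S'(-2)) = -14 and h_2·σ_2 + 2h_2·σ_3 = 6(S'(4) - Δ_2) = 24.
Solving the tridiagonal system: σ_0 = -87/19, σ_1 = 256/57, σ_2 = -746/57, σ_3 = 1057/57.
On [1, 3], S'(x) = b_1 + 2c_1·(x - 1) + 3d_1·(x - 1)² with b_1 = Δ_1 - h_1(2σ_1 + σ_2)/6 = 109/38, c_1 = σ_1/2 = 128/57, d_1 = (σ_2 - σ_1)/(6h_1) = -167/114. So S'(1) = 109/38.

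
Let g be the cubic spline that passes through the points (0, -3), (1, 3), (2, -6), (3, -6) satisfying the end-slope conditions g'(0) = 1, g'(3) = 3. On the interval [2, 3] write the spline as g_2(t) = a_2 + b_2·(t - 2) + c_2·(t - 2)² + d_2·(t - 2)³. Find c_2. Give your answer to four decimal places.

11.6667

Put M_i = g'' at the i-th knot. Here h = (1, 1, 1) and Δ = (6, -9, 0), so the interior equations h_(i-1)·M_(i-1) + 2(h_(i-1)+h_i)·M_i + h_i·M_(i+1) = 6(Δ_i − Δ_(i-1)) read
  1·M_0 + 4·M_1 + 1·M_2 = 6(Δ_1 - Δ_0) = -90
  1·M_1 + 4·M_2 + 1·M_3 = 6(Δ_2 - Δ_1) = 54
Clamped end conditions give two more equations: 2h_0·M_0 + h_0·M_1 = 6(Δ_0 - g'(0)) = 30 and h_2·M_2 + 2h_2·M_3 = 6(g'(3) - Δ_2) = 18.
Solving the tridiagonal system: M_0 = 100/3, M_1 = -110/3, M_2 = 70/3, M_3 = -8/3.
On [2, 3], with g_2(t) = a_2 + b_2·(t - 2) + c_2·(t - 2)² + d_2·(t - 2)³: c_2 = M_2/2 = 35/3, d_2 = (M_3 - M_2)/(6h_2) = -13/3, b_2 = Δ_2 - h_2(2M_2 + M_3)/6 = -22/3.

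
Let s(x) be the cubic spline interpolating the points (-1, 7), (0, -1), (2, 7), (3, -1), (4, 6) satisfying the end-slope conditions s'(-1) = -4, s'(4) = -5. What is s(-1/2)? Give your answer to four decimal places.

2.9570

Put m_i = s'' at the i-th knot. Here h = (1, 2, 1, 1) and Δ = (-8, 4, -8, 7), so the interior equations h_(i-1)·m_(i-1) + 2(h_(i-1)+h_i)·m_i + h_i·m_(i+1) = 6(Δ_i − Δ_(i-1)) read
  1·m_0 + 6·m_1 + 2·m_2 = 6(Δ_1 - Δ_0) = 72
  2·m_1 + 6·m_2 + 1·m_3 = 6(Δ_2 - Δ_1) = -72
  1·m_2 + 4·m_3 + 1·m_4 = 6(Δ_3 - Δ_2) = 90
Clamped end conditions give two more equations: 2h_0·m_0 + h_0·m_1 = 6(Δ_0 - s'(-1)) = -24 and h_3·m_3 + 2h_3·m_4 = 6(s'(4) - Δ_3) = -72.
Solving: m_0 = -395/16, m_1 = 203/8, m_2 = -889/32, m_3 = 703/16, m_4 = -1855/32.
On [-1, 0], s(x) = 7 - 4·(x + 1) - 395/32·(x + 1)² + 267/32·(x + 1)³.
With (x + 1) = 1/2: s(-1/2) = 757/256.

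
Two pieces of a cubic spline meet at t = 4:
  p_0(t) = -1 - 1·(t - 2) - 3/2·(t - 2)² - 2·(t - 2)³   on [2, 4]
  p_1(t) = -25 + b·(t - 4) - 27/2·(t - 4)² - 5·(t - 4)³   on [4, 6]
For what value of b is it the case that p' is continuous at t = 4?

-31

p_0'(t) = -1 - 3·(t - 2) - 6·(t - 2)², so p_0'(4) = -31. On the right, p_1'(4) = b, so b = -31.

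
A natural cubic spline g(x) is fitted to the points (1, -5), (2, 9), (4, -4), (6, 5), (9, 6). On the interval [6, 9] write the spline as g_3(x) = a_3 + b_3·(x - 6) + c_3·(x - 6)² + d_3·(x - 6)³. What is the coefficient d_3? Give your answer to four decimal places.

0.3184

Let σ_i = g''(x_i). Step sizes h_i = 1, 2, 2, 3; slopes of the chords Δ_i = (y_(i+1) - y_i)/h_i = 14, -13/2, 9/2, 1/3.
  1·σ_0 + 6·σ_1 + 2·σ_2 = 6(Δ_1 - Δ_0) = -123
  2·σ_1 + 8·σ_2 + 2·σ_3 = 6(Δ_2 - Δ_1) = 66
  2·σ_2 + 10·σ_3 + 3·σ_4 = 6(Δ_3 - Δ_2) = -25
Natural end conditions: σ_0 = σ_4 = 0.
Solving: σ_0 = 0, σ_1 = -673/26, σ_2 = 210/13, σ_3 = -149/26, σ_4 = 0.
On [6, 9], with g_3(x) = a_3 + b_3·(x - 6) + c_3·(x - 6)² + d_3·(x - 6)³: c_3 = σ_3/2 = -149/52, d_3 = (σ_4 - σ_3)/(6h_3) = 149/468, b_3 = Δ_3 - h_3(2σ_3 + σ_4)/6 = 473/78.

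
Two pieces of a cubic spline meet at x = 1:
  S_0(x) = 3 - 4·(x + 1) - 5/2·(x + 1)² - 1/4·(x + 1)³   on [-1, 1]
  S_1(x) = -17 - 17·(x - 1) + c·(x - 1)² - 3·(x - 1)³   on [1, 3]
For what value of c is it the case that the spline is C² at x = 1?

S_0''(x) = -5 - 3/2·(x + 1), so S_0''(1) = -8. On the right, S_1''(1) = 2c, so c = -4.

-4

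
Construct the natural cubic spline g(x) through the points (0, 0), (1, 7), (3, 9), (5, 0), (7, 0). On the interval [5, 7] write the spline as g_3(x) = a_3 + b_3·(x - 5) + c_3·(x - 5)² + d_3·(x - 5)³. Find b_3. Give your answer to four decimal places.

With m_i denoting the second derivative at x_i, h_i = 1, 2, 2, 2, and Δ_i = (y_(i+1) − y_i)/h_i = 7, 1, -9/2, 0:
  1·m_0 + 6·m_1 + 2·m_2 = 6(Δ_1 - Δ_0) = -36
  2·m_1 + 8·m_2 + 2·m_3 = 6(Δ_2 - Δ_1) = -33
  2·m_2 + 8·m_3 + 2·m_4 = 6(Δ_3 - Δ_2) = 27
Natural end conditions: m_0 = m_4 = 0.
Hence m_0 = 0, m_1 = -381/82, m_2 = -333/82, m_3 = 180/41, m_4 = 0.
On [5, 7], with g_3(x) = a_3 + b_3·(x - 5) + c_3·(x - 5)² + d_3·(x - 5)³: c_3 = m_3/2 = 90/41, d_3 = (m_4 - m_3)/(6h_3) = -15/41, b_3 = Δ_3 - h_3(2m_3 + m_4)/6 = -120/41.

-2.9268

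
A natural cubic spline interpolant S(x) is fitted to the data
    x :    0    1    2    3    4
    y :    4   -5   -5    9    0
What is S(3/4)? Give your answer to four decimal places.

Let M_i = S''(x_i). Step sizes h_i = 1, 1, 1, 1; slopes of the chords Δ_i = (y_(i+1) - y_i)/h_i = -9, 0, 14, -9.
  1·M_0 + 4·M_1 + 1·M_2 = 6(Δ_1 - Δ_0) = 54
  1·M_1 + 4·M_2 + 1·M_3 = 6(Δ_2 - Δ_1) = 84
  1·M_2 + 4·M_3 + 1·M_4 = 6(Δ_3 - Δ_2) = -138
Natural end conditions: M_0 = M_4 = 0.
Forward elimination and back-substitution give M_0 = 0, M_1 = 6, M_2 = 30, M_3 = -42, M_4 = 0.
On [0, 1], S(x) = 4 - 10·x + 0·x² + 1·x³.
With x = 3/4: S(3/4) = -197/64.

-3.0781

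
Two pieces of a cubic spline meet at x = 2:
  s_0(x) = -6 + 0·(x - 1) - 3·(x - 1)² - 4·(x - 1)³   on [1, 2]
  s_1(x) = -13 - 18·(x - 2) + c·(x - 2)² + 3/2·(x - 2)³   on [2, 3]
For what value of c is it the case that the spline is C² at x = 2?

-15

s_0''(x) = -6 - 24·(x - 1), so s_0''(2) = -30. On the right, s_1''(2) = 2c, so c = -15.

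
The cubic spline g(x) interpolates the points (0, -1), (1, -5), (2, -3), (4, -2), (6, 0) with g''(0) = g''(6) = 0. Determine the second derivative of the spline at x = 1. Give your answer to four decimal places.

9.8929

Put M_i = g'' at the i-th knot. Here h = (1, 1, 2, 2) and Δ = (-4, 2, 1/2, 1), so the interior equations h_(i-1)·M_(i-1) + 2(h_(i-1)+h_i)·M_i + h_i·M_(i+1) = 6(Δ_i − Δ_(i-1)) read
  1·M_0 + 4·M_1 + 1·M_2 = 6(Δ_1 - Δ_0) = 36
  1·M_1 + 6·M_2 + 2·M_3 = 6(Δ_2 - Δ_1) = -9
  2·M_2 + 8·M_3 + 2·M_4 = 6(Δ_3 - Δ_2) = 3
Natural end conditions: M_0 = M_4 = 0.
Forward elimination and back-substitution give M_0 = 0, M_1 = 277/28, M_2 = -25/7, M_3 = 71/56, M_4 = 0.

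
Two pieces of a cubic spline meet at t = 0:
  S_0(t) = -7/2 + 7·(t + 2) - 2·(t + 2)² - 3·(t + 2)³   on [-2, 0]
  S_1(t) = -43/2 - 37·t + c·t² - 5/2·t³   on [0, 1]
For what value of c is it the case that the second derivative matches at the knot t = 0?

-20

S_0''(t) = -4 - 18·(t + 2), so S_0''(0) = -40. On the right, S_1''(0) = 2c, so c = -20.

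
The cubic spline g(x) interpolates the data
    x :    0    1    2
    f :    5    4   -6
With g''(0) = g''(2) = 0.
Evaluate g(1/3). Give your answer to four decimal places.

5.3333

Put σ_i = g'' at the i-th knot. Here h = (1, 1) and Δ = (-1, -10), so the interior equations h_(i-1)·σ_(i-1) + 2(h_(i-1)+h_i)·σ_i + h_i·σ_(i+1) = 6(Δ_i − Δ_(i-1)) read
  1·σ_0 + 4·σ_1 + 1·σ_2 = 6(Δ_1 - Δ_0) = -54
Natural end conditions: σ_0 = σ_2 = 0.
Solving the tridiagonal system: σ_0 = 0, σ_1 = -27/2, σ_2 = 0.
On [0, 1], g(x) = 5 + 5/4·x + 0·x² - 9/4·x³.
With x = 1/3: g(1/3) = 16/3.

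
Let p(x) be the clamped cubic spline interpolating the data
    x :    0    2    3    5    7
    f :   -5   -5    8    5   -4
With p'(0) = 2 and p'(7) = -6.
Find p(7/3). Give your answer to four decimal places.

-0.9957

Let σ_i = p''(x_i). Step sizes h_i = 2, 1, 2, 2; slopes of the chords Δ_i = (y_(i+1) - y_i)/h_i = 0, 13, -3/2, -9/2.
  2·σ_0 + 6·σ_1 + 1·σ_2 = 6(Δ_1 - Δ_0) = 78
  1·σ_1 + 6·σ_2 + 2·σ_3 = 6(Δ_2 - Δ_1) = -87
  2·σ_2 + 8·σ_3 + 2·σ_4 = 6(Δ_3 - Δ_2) = -18
Clamped end conditions give two more equations: 2h_0·σ_0 + h_0·σ_1 = 6(Δ_0 - p'(0)) = -12 and h_3·σ_3 + 2h_3·σ_4 = 6(p'(7) - Δ_3) = -9.
Solving the tridiagonal system: σ_0 = -812/61, σ_1 = 1258/61, σ_2 = -1166/61, σ_3 = 431/122, σ_4 = -245/61.
On [2, 3], p(x) = -5 + 568/61·(x - 2) + 629/61·(x - 2)² - 404/61·(x - 2)³.
With (x - 2) = 1/3: p(7/3) = -1640/1647.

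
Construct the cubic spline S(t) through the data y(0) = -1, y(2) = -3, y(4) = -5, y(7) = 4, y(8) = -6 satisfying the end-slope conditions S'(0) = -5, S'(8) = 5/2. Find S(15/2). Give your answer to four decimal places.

-2.7507

With σ_i denoting the second derivative at x_i, h_i = 2, 2, 3, 1, and Δ_i = (y_(i+1) − y_i)/h_i = -1, -1, 3, -10:
  2·σ_0 + 8·σ_1 + 2·σ_2 = 6(Δ_1 - Δ_0) = 0
  2·σ_1 + 10·σ_2 + 3·σ_3 = 6(Δ_2 - Δ_1) = 24
  3·σ_2 + 8·σ_3 + 1·σ_4 = 6(Δ_3 - Δ_2) = -78
Clamped end conditions give two more equations: 2h_0·σ_0 + h_0·σ_1 = 6(Δ_0 - S'(0)) = 24 and h_3·σ_3 + 2h_3·σ_4 = 6(S'(8) - Δ_3) = 75.
Hence σ_0 = 781/96, σ_1 = -205/48, σ_2 = 859/96, σ_3 = -911/48, σ_4 = 4511/96.
On [7, 8], S(t) = 4 - 2209/192·(t - 7) - 911/96·(t - 7)² + 2111/192·(t - 7)³.
With (t - 7) = 1/2: S(15/2) = -4225/1536.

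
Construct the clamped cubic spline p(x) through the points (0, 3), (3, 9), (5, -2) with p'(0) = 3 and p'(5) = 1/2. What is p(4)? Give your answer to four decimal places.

Let M_i = p''(x_i). Step sizes h_i = 3, 2; slopes of the chords Δ_i = (y_(i+1) - y_i)/h_i = 2, -11/2.
  3·M_0 + 10·M_1 + 2·M_2 = 6(Δ_1 - Δ_0) = -45
Clamped end conditions give two more equations: 2h_0·M_0 + h_0·M_1 = 6(Δ_0 - p'(0)) = -6 and h_1·M_1 + 2h_1·M_2 = 6(p'(5) - Δ_1) = 36.
Hence M_0 = 3, M_1 = -8, M_2 = 13.
On [3, 5], p(x) = 9 - 9/2·(x - 3) - 4·(x - 3)² + 7/4·(x - 3)³.
With (x - 3) = 1: p(4) = 9/4.

2.2500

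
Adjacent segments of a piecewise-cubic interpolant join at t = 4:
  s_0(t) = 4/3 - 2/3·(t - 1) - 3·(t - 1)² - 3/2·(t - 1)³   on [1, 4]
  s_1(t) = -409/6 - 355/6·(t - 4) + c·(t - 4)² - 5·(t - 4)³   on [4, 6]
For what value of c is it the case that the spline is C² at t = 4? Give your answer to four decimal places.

s_0''(t) = -6 - 9·(t - 1), so s_0''(4) = -33. On the right, s_1''(4) = 2c, so c = -33/2.

-16.5000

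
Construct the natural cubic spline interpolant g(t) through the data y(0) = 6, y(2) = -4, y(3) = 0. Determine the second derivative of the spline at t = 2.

9

With σ_i denoting the second derivative at x_i, h_i = 2, 1, and Δ_i = (y_(i+1) − y_i)/h_i = -5, 4:
  2·σ_0 + 6·σ_1 + 1·σ_2 = 6(Δ_1 - Δ_0) = 54
Natural end conditions: σ_0 = σ_2 = 0.
Hence σ_0 = 0, σ_1 = 9, σ_2 = 0.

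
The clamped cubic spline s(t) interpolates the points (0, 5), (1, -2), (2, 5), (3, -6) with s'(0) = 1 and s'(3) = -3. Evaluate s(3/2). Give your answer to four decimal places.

With m_i denoting the second derivative at x_i, h_i = 1, 1, 1, and Δ_i = (y_(i+1) − y_i)/h_i = -7, 7, -11:
  1·m_0 + 4·m_1 + 1·m_2 = 6(Δ_1 - Δ_0) = 84
  1·m_1 + 4·m_2 + 1·m_3 = 6(Δ_2 - Δ_1) = -108
Clamped end conditions give two more equations: 2h_0·m_0 + h_0·m_1 = 6(Δ_0 - s'(0)) = -48 and h_2·m_2 + 2h_2·m_3 = 6(s'(3) - Δ_2) = 48.
Solving the tridiagonal system: m_0 = -140/3, m_1 = 136/3, m_2 = -152/3, m_3 = 148/3.
On [1, 2], s(t) = -2 + 1/3·(t - 1) + 68/3·(t - 1)² - 16·(t - 1)³.
With (t - 1) = 1/2: s(3/2) = 11/6.

1.8333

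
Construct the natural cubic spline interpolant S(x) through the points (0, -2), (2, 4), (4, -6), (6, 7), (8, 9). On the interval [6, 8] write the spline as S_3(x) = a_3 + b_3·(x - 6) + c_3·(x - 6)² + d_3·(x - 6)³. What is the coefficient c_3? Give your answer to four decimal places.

With M_i denoting the second derivative at x_i, h_i = 2, 2, 2, 2, and Δ_i = (y_(i+1) − y_i)/h_i = 3, -5, 13/2, 1:
  2·M_0 + 8·M_1 + 2·M_2 = 6(Δ_1 - Δ_0) = -48
  2·M_1 + 8·M_2 + 2·M_3 = 6(Δ_2 - Δ_1) = 69
  2·M_2 + 8·M_3 + 2·M_4 = 6(Δ_3 - Δ_2) = -33
Natural end conditions: M_0 = M_4 = 0.
Solving: M_0 = 0, M_1 = -147/16, M_2 = 51/4, M_3 = -117/16, M_4 = 0.
On [6, 8], with S_3(x) = a_3 + b_3·(x - 6) + c_3·(x - 6)² + d_3·(x - 6)³: c_3 = M_3/2 = -117/32, d_3 = (M_4 - M_3)/(6h_3) = 39/64, b_3 = Δ_3 - h_3(2M_3 + M_4)/6 = 47/8.

-3.6563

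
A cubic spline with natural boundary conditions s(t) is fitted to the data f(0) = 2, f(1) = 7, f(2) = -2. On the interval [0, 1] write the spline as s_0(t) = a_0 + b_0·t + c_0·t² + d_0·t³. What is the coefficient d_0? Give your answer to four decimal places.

-3.5000

Write M_i for s''(x_i). With h_i = 1, 1 and divided differences Δ_i = 5, -9, the continuity of s' gives the tridiagonal system
  1·M_0 + 4·M_1 + 1·M_2 = 6(Δ_1 - Δ_0) = -84
Natural end conditions: M_0 = M_2 = 0.
Solving: M_0 = 0, M_1 = -21, M_2 = 0.
On [0, 1], with s_0(t) = a_0 + b_0·t + c_0·t² + d_0·t³: c_0 = M_0/2 = 0, d_0 = (M_1 - M_0)/(6h_0) = -7/2, b_0 = Δ_0 - h_0(2M_0 + M_1)/6 = 17/2.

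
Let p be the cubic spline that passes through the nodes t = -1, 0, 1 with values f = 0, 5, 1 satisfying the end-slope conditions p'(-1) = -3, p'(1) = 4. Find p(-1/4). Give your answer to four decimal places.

Let σ_i = p''(x_i). Step sizes h_i = 1, 1; slopes of the chords Δ_i = (y_(i+1) - y_i)/h_i = 5, -4.
  1·σ_0 + 4·σ_1 + 1·σ_2 = 6(Δ_1 - Δ_0) = -54
Clamped end conditions give two more equations: 2h_0·σ_0 + h_0·σ_1 = 6(Δ_0 - p'(-1)) = 48 and h_1·σ_1 + 2h_1·σ_2 = 6(p'(1) - Δ_1) = 48.
Solving: σ_0 = 41, σ_1 = -34, σ_2 = 41.
On [-1, 0], p(t) = 0 - 3·(t + 1) + 41/2·(t + 1)² - 25/2·(t + 1)³.
With (t + 1) = 3/4: p(-1/4) = 513/128.

4.0078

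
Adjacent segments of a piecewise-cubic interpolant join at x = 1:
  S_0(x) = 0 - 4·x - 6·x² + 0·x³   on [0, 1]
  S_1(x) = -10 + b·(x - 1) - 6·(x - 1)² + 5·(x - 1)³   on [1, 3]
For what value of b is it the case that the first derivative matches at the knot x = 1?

-16

S_0'(x) = -4 - 12·x + 0·x², so S_0'(1) = -16. On the right, S_1'(1) = b, so b = -16.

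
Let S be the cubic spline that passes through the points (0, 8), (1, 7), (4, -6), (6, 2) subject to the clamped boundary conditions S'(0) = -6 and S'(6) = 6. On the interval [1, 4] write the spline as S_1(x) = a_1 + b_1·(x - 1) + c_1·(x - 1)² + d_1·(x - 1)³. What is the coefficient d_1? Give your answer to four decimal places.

0.8376

With M_i denoting the second derivative at x_i, h_i = 1, 3, 2, and Δ_i = (y_(i+1) − y_i)/h_i = -1, -13/3, 4:
  1·M_0 + 8·M_1 + 3·M_2 = 6(Δ_1 - Δ_0) = -20
  3·M_1 + 10·M_2 + 2·M_3 = 6(Δ_2 - Δ_1) = 50
Clamped end conditions give two more equations: 2h_0·M_0 + h_0·M_1 = 6(Δ_0 - S'(0)) = 30 and h_2·M_2 + 2h_2·M_3 = 6(S'(6) - Δ_2) = 12.
Hence M_0 = 734/39, M_1 = -298/39, M_2 = 290/39, M_3 = -28/39.
On [1, 4], with S_1(x) = a_1 + b_1·(x - 1) + c_1·(x - 1)² + d_1·(x - 1)³: c_1 = M_1/2 = -149/39, d_1 = (M_2 - M_1)/(6h_1) = 98/117, b_1 = Δ_1 - h_1(2M_1 + M_2)/6 = -16/39.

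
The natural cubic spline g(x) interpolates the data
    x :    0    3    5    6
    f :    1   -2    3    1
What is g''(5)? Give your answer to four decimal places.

Write m_i for g''(x_i). With h_i = 3, 2, 1 and divided differences Δ_i = -1, 5/2, -2, the continuity of g' gives the tridiagonal system
  3·m_0 + 10·m_1 + 2·m_2 = 6(Δ_1 - Δ_0) = 21
  2·m_1 + 6·m_2 + 1·m_3 = 6(Δ_2 - Δ_1) = -27
Natural end conditions: m_0 = m_3 = 0.
Forward elimination and back-substitution give m_0 = 0, m_1 = 45/14, m_2 = -39/7, m_3 = 0.

-5.5714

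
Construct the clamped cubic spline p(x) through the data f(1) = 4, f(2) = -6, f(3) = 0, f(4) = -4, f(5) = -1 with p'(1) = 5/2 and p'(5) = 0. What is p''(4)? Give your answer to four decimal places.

Write m_i for p''(x_i). With h_i = 1, 1, 1, 1 and divided differences Δ_i = -10, 6, -4, 3, the continuity of p' gives the tridiagonal system
  1·m_0 + 4·m_1 + 1·m_2 = 6(Δ_1 - Δ_0) = 96
  1·m_1 + 4·m_2 + 1·m_3 = 6(Δ_2 - Δ_1) = -60
  1·m_2 + 4·m_3 + 1·m_4 = 6(Δ_3 - Δ_2) = 42
Clamped end conditions give two more equations: 2h_0·m_0 + h_0·m_1 = 6(Δ_0 - p'(1)) = -75 and h_3·m_3 + 2h_3·m_4 = 6(p'(5) - Δ_3) = -18.
Hence m_0 = -3431/56, m_1 = 1331/28, m_2 = -263/8, m_3 = 671/28, m_4 = -1175/56.

23.9643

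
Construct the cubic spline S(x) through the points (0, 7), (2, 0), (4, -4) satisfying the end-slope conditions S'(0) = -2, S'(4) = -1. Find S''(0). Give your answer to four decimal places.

Let σ_i = S''(x_i). Step sizes h_i = 2, 2; slopes of the chords Δ_i = (y_(i+1) - y_i)/h_i = -7/2, -2.
  2·σ_0 + 8·σ_1 + 2·σ_2 = 6(Δ_1 - Δ_0) = 9
Clamped end conditions give two more equations: 2h_0·σ_0 + h_0·σ_1 = 6(Δ_0 - S'(0)) = -9 and h_1·σ_1 + 2h_1·σ_2 = 6(S'(4) - Δ_1) = 6.
Hence σ_0 = -25/8, σ_1 = 7/4, σ_2 = 5/8.

-3.1250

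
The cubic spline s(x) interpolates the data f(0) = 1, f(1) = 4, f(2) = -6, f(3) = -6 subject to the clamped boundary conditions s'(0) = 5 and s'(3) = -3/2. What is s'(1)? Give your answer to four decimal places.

-5.0333

Write M_i for s''(x_i). With h_i = 1, 1, 1 and divided differences Δ_i = 3, -10, 0, the continuity of s' gives the tridiagonal system
  1·M_0 + 4·M_1 + 1·M_2 = 6(Δ_1 - Δ_0) = -78
  1·M_1 + 4·M_2 + 1·M_3 = 6(Δ_2 - Δ_1) = 60
Clamped end conditions give two more equations: 2h_0·M_0 + h_0·M_1 = 6(Δ_0 - s'(0)) = -12 and h_2·M_2 + 2h_2·M_3 = 6(s'(3) - Δ_2) = -9.
Hence M_0 = 121/15, M_1 = -422/15, M_2 = 397/15, M_3 = -266/15.
On [1, 2], s'(x) = b_1 + 2c_1·(x - 1) + 3d_1·(x - 1)² with b_1 = Δ_1 - h_1(2M_1 + M_2)/6 = -151/30, c_1 = M_1/2 = -211/15, d_1 = (M_2 - M_1)/(6h_1) = 91/10. So s'(1) = -151/30.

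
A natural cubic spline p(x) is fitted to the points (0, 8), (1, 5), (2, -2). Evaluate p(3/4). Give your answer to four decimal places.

Write m_i for p''(x_i). With h_i = 1, 1 and divided differences Δ_i = -3, -7, the continuity of p' gives the tridiagonal system
  1·m_0 + 4·m_1 + 1·m_2 = 6(Δ_1 - Δ_0) = -24
Natural end conditions: m_0 = m_2 = 0.
Solving the tridiagonal system: m_0 = 0, m_1 = -6, m_2 = 0.
On [0, 1], p(x) = 8 - 2·x + 0·x² - 1·x³.
With x = 3/4: p(3/4) = 389/64.

6.0781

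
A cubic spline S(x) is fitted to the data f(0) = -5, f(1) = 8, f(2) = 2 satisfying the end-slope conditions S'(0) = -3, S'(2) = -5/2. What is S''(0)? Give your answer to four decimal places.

Let m_i = S''(x_i). Step sizes h_i = 1, 1; slopes of the chords Δ_i = (y_(i+1) - y_i)/h_i = 13, -6.
  1·m_0 + 4·m_1 + 1·m_2 = 6(Δ_1 - Δ_0) = -114
Clamped end conditions give two more equations: 2h_0·m_0 + h_0·m_1 = 6(Δ_0 - S'(0)) = 96 and h_1·m_1 + 2h_1·m_2 = 6(S'(2) - Δ_1) = 21.
Solving: m_0 = 307/4, m_1 = -115/2, m_2 = 157/4.

76.7500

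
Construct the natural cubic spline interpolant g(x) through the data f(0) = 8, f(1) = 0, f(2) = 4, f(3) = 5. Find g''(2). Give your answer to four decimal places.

Write M_i for g''(x_i). With h_i = 1, 1, 1 and divided differences Δ_i = -8, 4, 1, the continuity of g' gives the tridiagonal system
  1·M_0 + 4·M_1 + 1·M_2 = 6(Δ_1 - Δ_0) = 72
  1·M_1 + 4·M_2 + 1·M_3 = 6(Δ_2 - Δ_1) = -18
Natural end conditions: M_0 = M_3 = 0.
Hence M_0 = 0, M_1 = 102/5, M_2 = -48/5, M_3 = 0.

-9.6000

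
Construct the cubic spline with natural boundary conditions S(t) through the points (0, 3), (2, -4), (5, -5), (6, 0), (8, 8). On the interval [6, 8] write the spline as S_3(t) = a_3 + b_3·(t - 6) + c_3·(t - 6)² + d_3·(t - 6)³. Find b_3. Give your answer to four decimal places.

With M_i denoting the second derivative at x_i, h_i = 2, 3, 1, 2, and Δ_i = (y_(i+1) − y_i)/h_i = -7/2, -1/3, 5, 4:
  2·M_0 + 10·M_1 + 3·M_2 = 6(Δ_1 - Δ_0) = 19
  3·M_1 + 8·M_2 + 1·M_3 = 6(Δ_2 - Δ_1) = 32
  1·M_2 + 6·M_3 + 2·M_4 = 6(Δ_3 - Δ_2) = -6
Natural end conditions: M_0 = M_4 = 0.
Hence M_0 = 0, M_1 = 23/32, M_2 = 63/16, M_3 = -53/32, M_4 = 0.
On [6, 8], with S_3(t) = a_3 + b_3·(t - 6) + c_3·(t - 6)² + d_3·(t - 6)³: c_3 = M_3/2 = -53/64, d_3 = (M_4 - M_3)/(6h_3) = 53/384, b_3 = Δ_3 - h_3(2M_3 + M_4)/6 = 245/48.

5.1042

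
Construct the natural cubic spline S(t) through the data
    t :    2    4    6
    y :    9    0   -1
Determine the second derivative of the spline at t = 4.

Let M_i = S''(x_i). Step sizes h_i = 2, 2; slopes of the chords Δ_i = (y_(i+1) - y_i)/h_i = -9/2, -1/2.
  2·M_0 + 8·M_1 + 2·M_2 = 6(Δ_1 - Δ_0) = 24
Natural end conditions: M_0 = M_2 = 0.
Solving: M_0 = 0, M_1 = 3, M_2 = 0.

3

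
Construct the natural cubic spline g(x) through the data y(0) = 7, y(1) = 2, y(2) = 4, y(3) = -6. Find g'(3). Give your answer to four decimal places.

Put M_i = g'' at the i-th knot. Here h = (1, 1, 1) and Δ = (-5, 2, -10), so the interior equations h_(i-1)·M_(i-1) + 2(h_(i-1)+h_i)·M_i + h_i·M_(i+1) = 6(Δ_i − Δ_(i-1)) read
  1·M_0 + 4·M_1 + 1·M_2 = 6(Δ_1 - Δ_0) = 42
  1·M_1 + 4·M_2 + 1·M_3 = 6(Δ_2 - Δ_1) = -72
Natural end conditions: M_0 = M_3 = 0.
Forward elimination and back-substitution give M_0 = 0, M_1 = 16, M_2 = -22, M_3 = 0.
On [2, 3], g'(x) = b_2 + 2c_2·(x - 2) + 3d_2·(x - 2)² with b_2 = Δ_2 - h_2(2M_2 + M_3)/6 = -8/3, c_2 = M_2/2 = -11, d_2 = (M_3 - M_2)/(6h_2) = 11/3. So g'(3) = -41/3.

-13.6667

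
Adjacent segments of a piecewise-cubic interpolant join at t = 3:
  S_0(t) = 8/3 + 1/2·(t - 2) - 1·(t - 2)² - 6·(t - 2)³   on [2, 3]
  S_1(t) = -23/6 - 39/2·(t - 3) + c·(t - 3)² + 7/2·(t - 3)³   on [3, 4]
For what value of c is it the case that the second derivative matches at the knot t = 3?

-19

S_0''(t) = -2 - 36·(t - 2), so S_0''(3) = -38. On the right, S_1''(3) = 2c, so c = -19.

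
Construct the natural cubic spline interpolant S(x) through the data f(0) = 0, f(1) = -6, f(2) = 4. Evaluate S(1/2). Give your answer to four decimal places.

Let M_i = S''(x_i). Step sizes h_i = 1, 1; slopes of the chords Δ_i = (y_(i+1) - y_i)/h_i = -6, 10.
  1·M_0 + 4·M_1 + 1·M_2 = 6(Δ_1 - Δ_0) = 96
Natural end conditions: M_0 = M_2 = 0.
Solving the tridiagonal system: M_0 = 0, M_1 = 24, M_2 = 0.
On [0, 1], S(x) = 0 - 10·x + 0·x² + 4·x³.
With x = 1/2: S(1/2) = -9/2.

-4.5000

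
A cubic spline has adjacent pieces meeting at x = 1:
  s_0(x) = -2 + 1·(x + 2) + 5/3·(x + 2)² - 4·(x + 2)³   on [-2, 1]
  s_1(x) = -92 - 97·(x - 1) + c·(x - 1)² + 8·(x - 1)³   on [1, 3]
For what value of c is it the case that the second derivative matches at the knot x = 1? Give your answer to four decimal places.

-34.3333

s_0''(x) = 10/3 - 24·(x + 2), so s_0''(1) = -206/3. On the right, s_1''(1) = 2c, so c = -103/3.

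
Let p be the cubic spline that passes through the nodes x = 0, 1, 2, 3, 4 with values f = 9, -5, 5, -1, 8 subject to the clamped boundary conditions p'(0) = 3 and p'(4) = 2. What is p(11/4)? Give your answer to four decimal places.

Write M_i for p''(x_i). With h_i = 1, 1, 1, 1 and divided differences Δ_i = -14, 10, -6, 9, the continuity of p' gives the tridiagonal system
  1·M_0 + 4·M_1 + 1·M_2 = 6(Δ_1 - Δ_0) = 144
  1·M_1 + 4·M_2 + 1·M_3 = 6(Δ_2 - Δ_1) = -96
  1·M_2 + 4·M_3 + 1·M_4 = 6(Δ_3 - Δ_2) = 90
Clamped end conditions give two more equations: 2h_0·M_0 + h_0·M_1 = 6(Δ_0 - p'(0)) = -102 and h_3·M_3 + 2h_3·M_4 = 6(p'(4) - Δ_3) = -42.
Solving: M_0 = -173/2, M_1 = 71, M_2 = -107/2, M_3 = 47, M_4 = -89/2.
On [2, 3], p(x) = 5 + 4·(x - 2) - 107/4·(x - 2)² + 67/4·(x - 2)³.
With (x - 2) = 3/4: p(11/4) = 5/256.

0.0195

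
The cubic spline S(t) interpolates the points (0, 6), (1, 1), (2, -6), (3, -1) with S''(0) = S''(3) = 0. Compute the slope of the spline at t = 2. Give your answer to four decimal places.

With σ_i denoting the second derivative at x_i, h_i = 1, 1, 1, and Δ_i = (y_(i+1) − y_i)/h_i = -5, -7, 5:
  1·σ_0 + 4·σ_1 + 1·σ_2 = 6(Δ_1 - Δ_0) = -12
  1·σ_1 + 4·σ_2 + 1·σ_3 = 6(Δ_2 - Δ_1) = 72
Natural end conditions: σ_0 = σ_3 = 0.
Hence σ_0 = 0, σ_1 = -8, σ_2 = 20, σ_3 = 0.
On [2, 3], S'(t) = b_2 + 2c_2·(t - 2) + 3d_2·(t - 2)² with b_2 = Δ_2 - h_2(2σ_2 + σ_3)/6 = -5/3, c_2 = σ_2/2 = 10, d_2 = (σ_3 - σ_2)/(6h_2) = -10/3. So S'(2) = -5/3.

-1.6667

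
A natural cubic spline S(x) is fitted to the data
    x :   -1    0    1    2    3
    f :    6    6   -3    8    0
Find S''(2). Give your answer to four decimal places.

-40.0714

Let M_i = S''(x_i). Step sizes h_i = 1, 1, 1, 1; slopes of the chords Δ_i = (y_(i+1) - y_i)/h_i = 0, -9, 11, -8.
  1·M_0 + 4·M_1 + 1·M_2 = 6(Δ_1 - Δ_0) = -54
  1·M_1 + 4·M_2 + 1·M_3 = 6(Δ_2 - Δ_1) = 120
  1·M_2 + 4·M_3 + 1·M_4 = 6(Δ_3 - Δ_2) = -114
Natural end conditions: M_0 = M_4 = 0.
Solving: M_0 = 0, M_1 = -351/14, M_2 = 324/7, M_3 = -561/14, M_4 = 0.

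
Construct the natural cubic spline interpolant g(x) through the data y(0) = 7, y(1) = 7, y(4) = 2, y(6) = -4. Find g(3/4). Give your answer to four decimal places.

Write σ_i for g''(x_i). With h_i = 1, 3, 2 and divided differences Δ_i = 0, -5/3, -3, the continuity of g' gives the tridiagonal system
  1·σ_0 + 8·σ_1 + 3·σ_2 = 6(Δ_1 - Δ_0) = -10
  3·σ_1 + 10·σ_2 + 2·σ_3 = 6(Δ_2 - Δ_1) = -8
Natural end conditions: σ_0 = σ_3 = 0.
Forward elimination and back-substitution give σ_0 = 0, σ_1 = -76/71, σ_2 = -34/71, σ_3 = 0.
On [0, 1], g(x) = 7 + 38/213·x + 0·x² - 38/213·x³.
With x = 3/4: g(3/4) = 16037/2272.

7.0585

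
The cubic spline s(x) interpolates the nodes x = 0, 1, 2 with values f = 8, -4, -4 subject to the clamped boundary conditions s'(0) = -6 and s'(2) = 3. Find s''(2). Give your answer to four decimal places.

Write σ_i for s''(x_i). With h_i = 1, 1 and divided differences Δ_i = -12, 0, the continuity of s' gives the tridiagonal system
  1·σ_0 + 4·σ_1 + 1·σ_2 = 6(Δ_1 - Δ_0) = 72
Clamped end conditions give two more equations: 2h_0·σ_0 + h_0·σ_1 = 6(Δ_0 - s'(0)) = -36 and h_1·σ_1 + 2h_1·σ_2 = 6(s'(2) - Δ_1) = 18.
Solving the tridiagonal system: σ_0 = -63/2, σ_1 = 27, σ_2 = -9/2.

-4.5000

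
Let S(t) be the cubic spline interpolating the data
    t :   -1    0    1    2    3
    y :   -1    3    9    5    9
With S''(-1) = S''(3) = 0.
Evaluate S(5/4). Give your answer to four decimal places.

8.4939

Put σ_i = S'' at the i-th knot. Here h = (1, 1, 1, 1) and Δ = (4, 6, -4, 4), so the interior equations h_(i-1)·σ_(i-1) + 2(h_(i-1)+h_i)·σ_i + h_i·σ_(i+1) = 6(Δ_i − Δ_(i-1)) read
  1·σ_0 + 4·σ_1 + 1·σ_2 = 6(Δ_1 - Δ_0) = 12
  1·σ_1 + 4·σ_2 + 1·σ_3 = 6(Δ_2 - Δ_1) = -60
  1·σ_2 + 4·σ_3 + 1·σ_4 = 6(Δ_3 - Δ_2) = 48
Natural end conditions: σ_0 = σ_4 = 0.
Forward elimination and back-substitution give σ_0 = 0, σ_1 = 117/14, σ_2 = -150/7, σ_3 = 243/14, σ_4 = 0.
On [1, 2], S(t) = 9 + 1/4·(t - 1) - 75/7·(t - 1)² + 181/28·(t - 1)³.
With (t - 1) = 1/4: S(5/4) = 15221/1792.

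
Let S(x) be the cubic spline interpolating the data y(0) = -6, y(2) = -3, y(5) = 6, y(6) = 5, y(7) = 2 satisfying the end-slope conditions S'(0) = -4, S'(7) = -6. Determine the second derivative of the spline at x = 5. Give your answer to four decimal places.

With M_i denoting the second derivative at x_i, h_i = 2, 3, 1, 1, and Δ_i = (y_(i+1) − y_i)/h_i = 3/2, 3, -1, -3:
  2·M_0 + 10·M_1 + 3·M_2 = 6(Δ_1 - Δ_0) = 9
  3·M_1 + 8·M_2 + 1·M_3 = 6(Δ_2 - Δ_1) = -24
  1·M_2 + 4·M_3 + 1·M_4 = 6(Δ_3 - Δ_2) = -12
Clamped end conditions give two more equations: 2h_0·M_0 + h_0·M_1 = 6(Δ_0 - S'(0)) = 33 and h_3·M_3 + 2h_3·M_4 = 6(S'(7) - Δ_3) = -18.
Solving the tridiagonal system: M_0 = 1533/188, M_1 = 9/47, M_2 = -289/94, M_3 = 1/47, M_4 = -847/94.

-3.0745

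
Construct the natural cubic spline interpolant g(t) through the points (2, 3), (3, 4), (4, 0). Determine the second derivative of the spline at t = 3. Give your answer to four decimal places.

-7.5000

Write σ_i for g''(x_i). With h_i = 1, 1 and divided differences Δ_i = 1, -4, the continuity of g' gives the tridiagonal system
  1·σ_0 + 4·σ_1 + 1·σ_2 = 6(Δ_1 - Δ_0) = -30
Natural end conditions: σ_0 = σ_2 = 0.
Hence σ_0 = 0, σ_1 = -15/2, σ_2 = 0.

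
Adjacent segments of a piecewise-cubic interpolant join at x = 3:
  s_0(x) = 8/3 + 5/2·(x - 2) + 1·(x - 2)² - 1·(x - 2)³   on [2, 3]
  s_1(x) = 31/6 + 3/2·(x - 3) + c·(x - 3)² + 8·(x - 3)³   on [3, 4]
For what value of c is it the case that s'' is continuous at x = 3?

s_0''(x) = 2 - 6·(x - 2), so s_0''(3) = -4. On the right, s_1''(3) = 2c, so c = -2.

-2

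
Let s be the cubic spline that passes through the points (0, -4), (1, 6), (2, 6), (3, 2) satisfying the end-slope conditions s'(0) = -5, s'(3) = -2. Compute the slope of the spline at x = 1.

With M_i denoting the second derivative at x_i, h_i = 1, 1, 1, and Δ_i = (y_(i+1) − y_i)/h_i = 10, 0, -4:
  1·M_0 + 4·M_1 + 1·M_2 = 6(Δ_1 - Δ_0) = -60
  1·M_1 + 4·M_2 + 1·M_3 = 6(Δ_2 - Δ_1) = -24
Clamped end conditions give two more equations: 2h_0·M_0 + h_0·M_1 = 6(Δ_0 - s'(0)) = 90 and h_2·M_2 + 2h_2·M_3 = 6(s'(3) - Δ_2) = 12.
Solving: M_0 = 60, M_1 = -30, M_2 = 0, M_3 = 6.
On [1, 2], s'(x) = b_1 + 2c_1·(x - 1) + 3d_1·(x - 1)² with b_1 = Δ_1 - h_1(2M_1 + M_2)/6 = 10, c_1 = M_1/2 = -15, d_1 = (M_2 - M_1)/(6h_1) = 5. So s'(1) = 10.

10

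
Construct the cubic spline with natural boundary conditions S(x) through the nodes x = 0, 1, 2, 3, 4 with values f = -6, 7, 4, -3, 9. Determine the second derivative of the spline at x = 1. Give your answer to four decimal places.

Put m_i = S'' at the i-th knot. Here h = (1, 1, 1, 1) and Δ = (13, -3, -7, 12), so the interior equations h_(i-1)·m_(i-1) + 2(h_(i-1)+h_i)·m_i + h_i·m_(i+1) = 6(Δ_i − Δ_(i-1)) read
  1·m_0 + 4·m_1 + 1·m_2 = 6(Δ_1 - Δ_0) = -96
  1·m_1 + 4·m_2 + 1·m_3 = 6(Δ_2 - Δ_1) = -24
  1·m_2 + 4·m_3 + 1·m_4 = 6(Δ_3 - Δ_2) = 114
Natural end conditions: m_0 = m_4 = 0.
Hence m_0 = 0, m_1 = -615/28, m_2 = -57/7, m_3 = 855/28, m_4 = 0.

-21.9643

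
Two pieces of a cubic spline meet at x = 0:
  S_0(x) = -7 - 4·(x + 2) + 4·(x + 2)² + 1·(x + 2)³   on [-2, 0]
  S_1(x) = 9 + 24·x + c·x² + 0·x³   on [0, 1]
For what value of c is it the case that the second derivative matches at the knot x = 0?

S_0''(x) = 8 + 6·(x + 2), so S_0''(0) = 20. On the right, S_1''(0) = 2c, so c = 10.

10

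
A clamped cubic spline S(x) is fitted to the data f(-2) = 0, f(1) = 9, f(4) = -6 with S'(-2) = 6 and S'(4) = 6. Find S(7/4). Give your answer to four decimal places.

Let m_i = S''(x_i). Step sizes h_i = 3, 3; slopes of the chords Δ_i = (y_(i+1) - y_i)/h_i = 3, -5.
  3·m_0 + 12·m_1 + 3·m_2 = 6(Δ_1 - Δ_0) = -48
Clamped end conditions give two more equations: 2h_0·m_0 + h_0·m_1 = 6(Δ_0 - S'(-2)) = -18 and h_1·m_1 + 2h_1·m_2 = 6(S'(4) - Δ_1) = 66.
Solving the tridiagonal system: m_0 = 1, m_1 = -8, m_2 = 15.
On [1, 4], S(x) = 9 - 9/2·(x - 1) - 4·(x - 1)² + 23/18·(x - 1)³.
With (x - 1) = 3/4: S(7/4) = 501/128.

3.9141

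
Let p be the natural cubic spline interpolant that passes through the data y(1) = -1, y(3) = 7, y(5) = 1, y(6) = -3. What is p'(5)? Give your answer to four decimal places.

-4.2727

Put M_i = p'' at the i-th knot. Here h = (2, 2, 1) and Δ = (4, -3, -4), so the interior equations h_(i-1)·M_(i-1) + 2(h_(i-1)+h_i)·M_i + h_i·M_(i+1) = 6(Δ_i − Δ_(i-1)) read
  2·M_0 + 8·M_1 + 2·M_2 = 6(Δ_1 - Δ_0) = -42
  2·M_1 + 6·M_2 + 1·M_3 = 6(Δ_2 - Δ_1) = -6
Natural end conditions: M_0 = M_3 = 0.
Hence M_0 = 0, M_1 = -60/11, M_2 = 9/11, M_3 = 0.
On [5, 6], p'(x) = b_2 + 2c_2·(x - 5) + 3d_2·(x - 5)² with b_2 = Δ_2 - h_2(2M_2 + M_3)/6 = -47/11, c_2 = M_2/2 = 9/22, d_2 = (M_3 - M_2)/(6h_2) = -3/22. So p'(5) = -47/11.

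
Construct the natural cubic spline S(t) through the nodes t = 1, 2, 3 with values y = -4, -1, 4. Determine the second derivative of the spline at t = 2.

3

Let σ_i = S''(x_i). Step sizes h_i = 1, 1; slopes of the chords Δ_i = (y_(i+1) - y_i)/h_i = 3, 5.
  1·σ_0 + 4·σ_1 + 1·σ_2 = 6(Δ_1 - Δ_0) = 12
Natural end conditions: σ_0 = σ_2 = 0.
Solving: σ_0 = 0, σ_1 = 3, σ_2 = 0.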